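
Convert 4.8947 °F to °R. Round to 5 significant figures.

464.56 degrees Rankine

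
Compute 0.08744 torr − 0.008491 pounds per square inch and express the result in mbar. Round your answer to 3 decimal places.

-0.469 millibar

0.08744 torr = 0.116577 mbar and 0.008491 psi = 0.585434 mbar.
0.116577 − 0.585434 ≈ -0.469 mbar.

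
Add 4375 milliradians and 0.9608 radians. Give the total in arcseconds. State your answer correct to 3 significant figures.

4375 mrad = 902409 arcsec and 0.9608 rad = 198179 arcsec.
902409 + 198179 ≈ 1.10e+6 arcsec.

1.10e+6 arcsec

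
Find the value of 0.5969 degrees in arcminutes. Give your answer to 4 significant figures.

35.81 arcmin

1 ° = 60.0000 arcminutes.
0.5969 × 60.0000 ≈ 35.81 arcmin.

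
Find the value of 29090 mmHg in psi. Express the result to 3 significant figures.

563 pounds per square inch

1 mmHg = 0.0193368 psi.
Thus 29090 × 0.0193368 ≈ 563 psi.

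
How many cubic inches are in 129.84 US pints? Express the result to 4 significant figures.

1 US pt = 28.8750 in³.
129.84 × 28.8750 ≈ 3749 in³.

3749 in³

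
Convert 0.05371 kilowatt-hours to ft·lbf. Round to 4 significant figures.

142600 foot-pounds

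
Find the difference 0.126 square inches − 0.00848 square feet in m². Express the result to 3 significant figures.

0.126 in² = 8.12902e-5 m² and 0.00848 ft² = 0.000787818 m².
8.12902e-5 − 0.000787818 ≈ -0.000707 m².

-0.000707 square meters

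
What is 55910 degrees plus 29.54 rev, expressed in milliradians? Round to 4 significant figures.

1.161 × 10^6 mrad

55910 ° = 975814 mrad and 29.54 rev = 185605 mrad.
975814 + 185605 ≈ 1.161 × 10^6 mrad.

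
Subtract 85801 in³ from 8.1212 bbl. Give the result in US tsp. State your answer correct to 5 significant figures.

8.1212 bbl = 261957 US tsp and 85801 in³ = 285260 US tsp.
261957 − 285260 ≈ -23303 US tsp.

-23303 US tsp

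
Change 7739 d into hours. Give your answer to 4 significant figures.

185700 h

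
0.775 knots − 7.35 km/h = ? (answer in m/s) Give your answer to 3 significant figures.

-1.64 meters per second

0.775 kn = 0.398694 m/s and 7.35 km/h = 2.04167 m/s.
0.398694 − 2.04167 ≈ -1.64 m/s.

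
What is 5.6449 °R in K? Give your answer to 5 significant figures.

3.1361 K

°R = K × 9/5.
Applying the formula gives 3.1361 K.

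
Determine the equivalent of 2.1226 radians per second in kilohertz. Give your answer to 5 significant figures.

0.00033782 kilohertz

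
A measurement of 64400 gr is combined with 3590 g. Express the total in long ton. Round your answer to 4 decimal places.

64400 gr = 0.00410714 long ton and 3590 g = 0.00353330 long ton.
0.00410714 + 0.00353330 ≈ 0.0076 long ton.

0.0076 long tons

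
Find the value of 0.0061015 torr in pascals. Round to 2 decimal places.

1 torr = 133.322 pascals.
Then 0.0061015 × 133.322 ≈ 0.81 Pa.

0.81 pascals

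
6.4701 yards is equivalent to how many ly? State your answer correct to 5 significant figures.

6.2535 × 10^-16 ly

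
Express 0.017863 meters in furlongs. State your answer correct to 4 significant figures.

8.880e-5 furlong

1 m = 0.00497097 furlongs.
0.017863 × 0.00497097 ≈ 8.880e-5 furlong.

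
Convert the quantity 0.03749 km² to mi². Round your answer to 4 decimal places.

0.0145 square miles

1 square kilometer = 0.386102 mi².
Then 0.03749 × 0.386102 ≈ 0.0145 mi².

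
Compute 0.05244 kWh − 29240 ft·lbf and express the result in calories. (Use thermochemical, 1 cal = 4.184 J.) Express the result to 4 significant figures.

35650 cal

0.05244 kWh = 45120.5 cal and 29240 ft·lbf = 9475.17 cal.
45120.5 − 9475.17 ≈ 35650 cal.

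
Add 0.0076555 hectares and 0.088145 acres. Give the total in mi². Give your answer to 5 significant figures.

0.0076555 ha = 2.955805 × 10^-5 mi² and 0.088145 acre = 0.0001377266 mi².
2.955805 × 10^-5 + 0.0001377266 ≈ 0.00016728 mi².

0.00016728 square miles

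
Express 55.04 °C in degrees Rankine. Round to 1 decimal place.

°R = (°C + 273.15) × 9/5.
Applying the formula gives 590.7 °R.

590.7 °R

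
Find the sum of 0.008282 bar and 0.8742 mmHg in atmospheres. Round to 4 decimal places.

0.0093 atmospheres

0.008282 bar = 0.00817370 atm and 0.8742 mmHg = 0.00115026 atm.
0.00817370 + 0.00115026 ≈ 0.0093 atm.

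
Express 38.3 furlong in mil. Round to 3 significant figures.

3.03e+8 mil

1 furlong = 7.92000e+6 mil.
Then 38.3 × 7.92000e+6 ≈ 3.03e+8 mil.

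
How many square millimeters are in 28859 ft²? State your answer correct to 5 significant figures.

1 square foot = 92903.0 mm².
So 28859 × 92903.0 ≈ 2.6811 × 10^9 mm².

2.6811 × 10^9 square millimeters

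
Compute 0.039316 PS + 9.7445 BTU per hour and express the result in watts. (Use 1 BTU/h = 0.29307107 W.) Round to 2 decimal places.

0.039316 PS = 28.9169 W and 9.7445 BTU/h = 2.85583 W.
28.9169 + 2.85583 ≈ 31.77 W.

31.77 W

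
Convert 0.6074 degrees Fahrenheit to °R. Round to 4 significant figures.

460.3 °R

°R = °F + 459.67.
Applying the formula gives 460.3 °R.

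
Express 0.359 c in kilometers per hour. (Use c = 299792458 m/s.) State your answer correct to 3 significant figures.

3.87e+8 km/h

1 speed of light = 1.07925e+9 kilometers per hour.
Then 0.359 × 1.07925e+9 ≈ 3.87e+8 km/h.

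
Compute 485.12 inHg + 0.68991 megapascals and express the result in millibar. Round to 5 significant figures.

485.12 inHg = 16428.0 mbar and 0.68991 MPa = 6899.10 mbar.
16428.0 + 6899.10 ≈ 23327 mbar.

23327 millibar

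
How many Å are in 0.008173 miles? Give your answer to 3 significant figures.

1.32 × 10^11 Å

1 mile = 1.60934 × 10^13 Å.
Then 0.008173 × 1.60934 × 10^13 ≈ 1.32 × 10^11 Å.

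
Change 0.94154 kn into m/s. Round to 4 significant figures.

1 kn = 0.514444 meters per second.
Thus 0.94154 × 0.514444 ≈ 0.4844 m/s.

0.4844 m/s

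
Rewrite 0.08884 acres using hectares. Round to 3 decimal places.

0.036 ha

1 acre = 0.404686 hectares.
Then 0.08884 × 0.404686 ≈ 0.036 ha.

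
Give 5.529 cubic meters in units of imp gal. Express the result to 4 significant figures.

1216 imp gal

1 cubic meter = 219.969 imp gal.
So 5.529 × 219.969 ≈ 1216 imp gal.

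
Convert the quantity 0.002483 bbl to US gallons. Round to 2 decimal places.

0.10 US gallons

1 bbl = 42.0000 US gallons.
Then 0.002483 × 42.0000 ≈ 0.10 US gal.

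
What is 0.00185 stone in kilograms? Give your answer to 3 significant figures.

0.0117 kg

1 st = 6.35029 kg.
0.00185 × 6.35029 ≈ 0.0117 kg.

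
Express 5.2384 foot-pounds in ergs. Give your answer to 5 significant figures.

1 foot-pound = 1.35582e+7 erg.
So 5.2384 × 1.35582e+7 ≈ 7.1023e+7 erg.

7.1023e+7 erg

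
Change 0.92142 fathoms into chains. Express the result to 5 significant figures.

0.083765 chain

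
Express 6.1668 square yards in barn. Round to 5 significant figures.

5.1562e+28 barns

1 square yard = 8.36127e+27 barn.
Thus 6.1668 × 8.36127e+27 ≈ 5.1562e+28 barn.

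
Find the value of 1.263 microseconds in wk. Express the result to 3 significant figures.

2.09e-12 wk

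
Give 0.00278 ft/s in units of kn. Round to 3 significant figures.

0.00165 knots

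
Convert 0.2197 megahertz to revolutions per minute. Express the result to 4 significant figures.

1 megahertz = 6.00000e+7 revolutions per minute.
Then 0.2197 × 6.00000e+7 ≈ 1.318e+7 rpm.

1.318e+7 rpm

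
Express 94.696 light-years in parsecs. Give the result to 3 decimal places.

1 light-year = 0.306601 pc.
Then 94.696 × 0.306601 ≈ 29.034 pc.

29.034 pc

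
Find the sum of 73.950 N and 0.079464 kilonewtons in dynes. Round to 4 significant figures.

1.534 × 10^7 dyn

73.950 N = 7.39500 × 10^6 dyn and 0.079464 kN = 7.94640 × 10^6 dyn.
7.39500 × 10^6 + 7.94640 × 10^6 ≈ 1.534 × 10^7 dyn.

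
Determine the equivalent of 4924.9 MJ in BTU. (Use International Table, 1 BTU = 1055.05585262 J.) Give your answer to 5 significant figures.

4.6679 × 10^6 BTU

1 MJ = 947.817 British thermal units.
So 4924.9 × 947.817 ≈ 4.6679 × 10^6 BTU.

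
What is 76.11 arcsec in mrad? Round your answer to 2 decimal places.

1 arcsec = 0.00484814 mrad.
Then 76.11 × 0.00484814 ≈ 0.37 mrad.

0.37 mrad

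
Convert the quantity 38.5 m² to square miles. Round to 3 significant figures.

1 m² = 3.86102 × 10^-7 mi².
38.5 × 3.86102 × 10^-7 ≈ 1.49 × 10^-5 mi².

1.49 × 10^-5 mi²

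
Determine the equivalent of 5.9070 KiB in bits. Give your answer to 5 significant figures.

48390 bit

1 KiB = 8192.00 bit.
Then 5.9070 × 8192.00 ≈ 48390 bit.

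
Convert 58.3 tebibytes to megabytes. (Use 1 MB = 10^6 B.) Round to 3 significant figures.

1 tebibyte = 1.09951e+6 megabytes.
Then 58.3 × 1.09951e+6 ≈ 6.41e+7 MB.

6.41e+7 MB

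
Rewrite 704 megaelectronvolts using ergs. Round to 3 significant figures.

0.00113 erg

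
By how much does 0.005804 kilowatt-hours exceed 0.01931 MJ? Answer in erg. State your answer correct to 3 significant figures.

0.005804 kWh = 2.08944 × 10^11 erg and 0.01931 MJ = 1.93100 × 10^11 erg.
2.08944 × 10^11 − 1.93100 × 10^11 ≈ 1.58 × 10^10 erg.

1.58 × 10^10 ergs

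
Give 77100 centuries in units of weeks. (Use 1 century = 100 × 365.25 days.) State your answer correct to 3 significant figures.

1 century = 5217.86 wk.
Thus 77100 × 5217.86 ≈ 4.02e+8 wk.

4.02e+8 weeks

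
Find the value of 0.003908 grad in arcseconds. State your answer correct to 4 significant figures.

1 grad = 3240.00 arcseconds.
Then 0.003908 × 3240.00 ≈ 12.66 arcsec.

12.66 arcseconds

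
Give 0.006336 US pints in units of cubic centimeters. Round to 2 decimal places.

3.00 cm³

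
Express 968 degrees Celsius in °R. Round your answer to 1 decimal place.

°R = (°C + 273.15) × 9/5.
Applying the formula gives 2234.1 °R.

2234.1 degrees Rankine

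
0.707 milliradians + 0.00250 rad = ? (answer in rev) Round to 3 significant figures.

0.707 mrad = 0.000112523 rev and 0.00250 rad = 0.000397887 rev.
0.000112523 + 0.000397887 ≈ 0.000510 rev.

0.000510 revolutions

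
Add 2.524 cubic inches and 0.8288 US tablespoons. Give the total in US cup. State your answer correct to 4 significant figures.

0.2266 US cup

2.524 in³ = 0.174823 US cup and 0.8288 US tbsp = 0.0518000 US cup.
0.174823 + 0.0518000 ≈ 0.2266 US cup.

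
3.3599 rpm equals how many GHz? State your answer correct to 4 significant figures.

5.600e-11 GHz

1 revolution per minute = 1.66667e-11 gigahertz.
Then 3.3599 × 1.66667e-11 ≈ 5.600e-11 GHz.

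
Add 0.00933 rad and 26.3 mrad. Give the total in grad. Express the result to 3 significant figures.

2.27 grad

0.00933 rad = 0.593966 grad and 26.3 mrad = 1.67431 grad.
0.593966 + 1.67431 ≈ 2.27 grad.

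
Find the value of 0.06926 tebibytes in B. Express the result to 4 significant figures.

7.615e+10 B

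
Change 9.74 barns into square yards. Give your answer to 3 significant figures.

1.16 × 10^-27 square yards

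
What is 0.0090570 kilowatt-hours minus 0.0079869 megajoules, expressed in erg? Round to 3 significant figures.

2.46 × 10^11 erg

0.0090570 kWh = 3.26052 × 10^11 erg and 0.0079869 MJ = 7.98690 × 10^10 erg.
3.26052 × 10^11 − 7.98690 × 10^10 ≈ 2.46 × 10^11 erg.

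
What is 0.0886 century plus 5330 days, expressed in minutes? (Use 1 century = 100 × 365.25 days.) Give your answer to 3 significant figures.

0.0886 century = 4.66001 × 10^6 min and 5330 d = 7.67520 × 10^6 min.
4.66001 × 10^6 + 7.67520 × 10^6 ≈ 1.23 × 10^7 min.

1.23 × 10^7 minutes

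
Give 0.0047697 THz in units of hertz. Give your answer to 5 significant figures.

1 terahertz = 1.00000e+12 hertz.
Then 0.0047697 × 1.00000e+12 ≈ 4.7697e+9 Hz.

4.7697e+9 hertz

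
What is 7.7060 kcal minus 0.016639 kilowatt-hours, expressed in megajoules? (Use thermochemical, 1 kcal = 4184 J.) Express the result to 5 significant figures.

-0.027658 megajoules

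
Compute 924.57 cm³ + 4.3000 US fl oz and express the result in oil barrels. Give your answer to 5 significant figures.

0.0066152 oil barrels

924.57 cm³ = 0.00581537 bbl and 4.3000 US fl oz = 0.000799851 bbl.
0.00581537 + 0.000799851 ≈ 0.0066152 bbl.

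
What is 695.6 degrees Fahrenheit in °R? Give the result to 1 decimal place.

°R = °F + 459.67.
Applying the formula gives 1155.3 °R.

1155.3 degrees Rankine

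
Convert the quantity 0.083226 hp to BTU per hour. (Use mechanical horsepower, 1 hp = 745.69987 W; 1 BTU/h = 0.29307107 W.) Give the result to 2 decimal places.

211.76 BTU/h

1 horsepower = 2544.43 BTU/h.
Thus 0.083226 × 2544.43 ≈ 211.76 BTU/h.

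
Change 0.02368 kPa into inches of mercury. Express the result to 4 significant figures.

1 kPa = 0.295300 inHg.
Then 0.02368 × 0.295300 ≈ 0.006993 inHg.

0.006993 inHg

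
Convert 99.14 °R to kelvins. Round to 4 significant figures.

55.08 kelvins

°R = K × 9/5.
Applying the formula gives 55.08 K.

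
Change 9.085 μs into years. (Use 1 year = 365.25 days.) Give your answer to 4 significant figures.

1 μs = 3.16881 × 10^-14 yr.
Thus 9.085 × 3.16881 × 10^-14 ≈ 2.879 × 10^-13 yr.

2.879 × 10^-13 years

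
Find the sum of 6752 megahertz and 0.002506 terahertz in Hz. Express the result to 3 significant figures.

9.26e+9 Hz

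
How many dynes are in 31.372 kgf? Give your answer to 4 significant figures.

1 kgf = 980665 dyn.
Then 31.372 × 980665 ≈ 3.077e+7 dyn.

3.077e+7 dyn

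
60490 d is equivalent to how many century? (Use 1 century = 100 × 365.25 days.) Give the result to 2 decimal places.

1 day = 2.73785 × 10^-5 century.
So 60490 × 2.73785 × 10^-5 ≈ 1.66 century.

1.66 century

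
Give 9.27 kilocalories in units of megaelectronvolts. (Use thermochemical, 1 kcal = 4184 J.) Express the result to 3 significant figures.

1 kcal = 2.61145 × 10^16 MeV.
9.27 × 2.61145 × 10^16 ≈ 2.42 × 10^17 MeV.

2.42 × 10^17 megaelectronvolts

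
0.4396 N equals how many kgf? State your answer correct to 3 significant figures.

0.0448 kilograms-force

1 N = 0.101972 kgf.
Thus 0.4396 × 0.101972 ≈ 0.0448 kgf.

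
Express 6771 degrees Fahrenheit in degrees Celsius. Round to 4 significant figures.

°C = (°F − 32) × 5/9.
Applying the formula gives 3744 °C.

3744 °C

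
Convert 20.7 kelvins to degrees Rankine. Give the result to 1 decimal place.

°R = K × 9/5.
Applying the formula gives 37.3 °R.

37.3 °R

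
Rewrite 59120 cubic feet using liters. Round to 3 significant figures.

1 cubic foot = 28.3168 L.
Thus 59120 × 28.3168 ≈ 1.67 × 10^6 L.

1.67 × 10^6 L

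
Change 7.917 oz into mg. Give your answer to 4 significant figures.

1 oz = 28349.5 milligrams.
So 7.917 × 28349.5 ≈ 224400 mg.

224400 mg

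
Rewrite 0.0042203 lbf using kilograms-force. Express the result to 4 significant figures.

0.001914 kgf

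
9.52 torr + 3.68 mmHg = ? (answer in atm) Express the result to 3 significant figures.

0.0174 atmospheres

9.52 torr = 0.0125263 atm and 3.68 mmHg = 0.00484211 atm.
0.0125263 + 0.00484211 ≈ 0.0174 atm.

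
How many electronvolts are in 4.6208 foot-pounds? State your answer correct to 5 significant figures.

3.9103e+19 eV

1 ft·lbf = 8.46235e+18 electronvolts.
Then 4.6208 × 8.46235e+18 ≈ 3.9103e+19 eV.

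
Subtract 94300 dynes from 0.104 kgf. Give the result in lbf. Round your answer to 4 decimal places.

0.104 kgf = 0.229281 lbf and 94300 dyn = 0.211995 lbf.
0.229281 − 0.211995 ≈ 0.0173 lbf.

0.0173 lbf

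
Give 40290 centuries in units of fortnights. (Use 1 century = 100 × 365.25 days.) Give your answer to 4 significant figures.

1 century = 2608.93 fortnights.
40290 × 2608.93 ≈ 1.051e+8 fortnight.

1.051e+8 fortnight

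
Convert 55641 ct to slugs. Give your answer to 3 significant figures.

0.763 slug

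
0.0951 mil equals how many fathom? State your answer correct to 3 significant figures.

1.32e-6 fathom

1 mil = 1.38889e-5 fathom.
Thus 0.0951 × 1.38889e-5 ≈ 1.32e-6 fathom.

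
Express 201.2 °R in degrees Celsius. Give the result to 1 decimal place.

-161.4 °C

°R = (°C + 273.15) × 9/5.
Applying the formula gives -161.4 °C.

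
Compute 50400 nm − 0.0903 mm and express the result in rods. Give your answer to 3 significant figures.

-7.93e-6 rods

50400 nm = 1.00215e-5 rod and 0.0903 mm = 1.79551e-5 rod.
1.00215e-5 − 1.79551e-5 ≈ -7.93e-6 rod.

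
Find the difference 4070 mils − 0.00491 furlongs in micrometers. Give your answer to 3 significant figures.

-884000 μm

4070 mil = 103378 μm and 0.00491 furlong = 987735 μm.
103378 − 987735 ≈ -884000 μm.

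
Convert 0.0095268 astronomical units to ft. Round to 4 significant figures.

1 au = 4.90807e+11 feet.
Thus 0.0095268 × 4.90807e+11 ≈ 4.676e+9 ft.

4.676e+9 ft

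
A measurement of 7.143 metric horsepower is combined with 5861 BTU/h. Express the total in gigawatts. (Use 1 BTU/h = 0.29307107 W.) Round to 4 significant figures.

6.971 × 10^-6 gigawatts

7.143 PS = 5.25367 × 10^-6 GW and 5861 BTU/h = 1.71769 × 10^-6 GW.
5.25367 × 10^-6 + 1.71769 × 10^-6 ≈ 6.971 × 10^-6 GW.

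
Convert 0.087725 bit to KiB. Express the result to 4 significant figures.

1.071 × 10^-5 kibibytes

1 bit = 0.000122070 KiB.
0.087725 × 0.000122070 ≈ 1.071 × 10^-5 KiB.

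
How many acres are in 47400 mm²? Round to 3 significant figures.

1.17e-5 acre

1 mm² = 2.47105e-10 acre.
So 47400 × 2.47105e-10 ≈ 1.17e-5 acre.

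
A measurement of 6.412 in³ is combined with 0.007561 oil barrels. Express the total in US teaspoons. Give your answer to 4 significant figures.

265.2 US tsp

6.412 in³ = 21.3178 US tsp and 0.007561 bbl = 243.888 US tsp.
21.3178 + 243.888 ≈ 265.2 US tsp.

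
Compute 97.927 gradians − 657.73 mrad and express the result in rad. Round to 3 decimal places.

0.881 rad

97.927 grad = 1.538234 rad and 657.73 mrad = 0.6577300 rad.
1.538234 − 0.6577300 ≈ 0.881 rad.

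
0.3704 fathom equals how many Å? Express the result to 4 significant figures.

6.774 × 10^9 angstroms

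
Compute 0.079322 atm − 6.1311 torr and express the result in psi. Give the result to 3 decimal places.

0.079322 atm = 1.16571 psi and 6.1311 torr = 0.118556 psi.
1.16571 − 0.118556 ≈ 1.047 psi.

1.047 pounds per square inch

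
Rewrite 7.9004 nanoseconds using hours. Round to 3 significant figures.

1 ns = 2.77778 × 10^-13 h.
Thus 7.9004 × 2.77778 × 10^-13 ≈ 2.19 × 10^-12 h.

2.19 × 10^-12 h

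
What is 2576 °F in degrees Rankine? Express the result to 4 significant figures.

°R = °F + 459.67.
Applying the formula gives 3036 °R.

3036 degrees Rankine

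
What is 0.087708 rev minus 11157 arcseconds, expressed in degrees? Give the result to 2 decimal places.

0.087708 rev = 31.5749 ° and 11157 arcsec = 3.09917 °.
31.5749 − 3.09917 ≈ 28.48 °.

28.48 degrees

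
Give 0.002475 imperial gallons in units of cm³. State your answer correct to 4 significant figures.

1 imperial gallon = 4546.09 cubic centimeters.
Thus 0.002475 × 4546.09 ≈ 11.25 cm³.

11.25 cubic centimeters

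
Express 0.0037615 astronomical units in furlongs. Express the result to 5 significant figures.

1 au = 7.43646 × 10^8 furlong.
Then 0.0037615 × 7.43646 × 10^8 ≈ 2.7972 × 10^6 furlong.

2.7972 × 10^6 furlongs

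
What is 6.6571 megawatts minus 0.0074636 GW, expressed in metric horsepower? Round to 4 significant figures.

6.6571 MW = 9051.14 PS and 0.0074636 GW = 10147.7 PS.
9051.14 − 10147.7 ≈ -1097 PS.

-1097 PS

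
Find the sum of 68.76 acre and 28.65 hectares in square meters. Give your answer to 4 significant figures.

564800 m²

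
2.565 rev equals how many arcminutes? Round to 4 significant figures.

1 rev = 21600.0 arcmin.
Then 2.565 × 21600.0 ≈ 55400 arcmin.

55400 arcminutes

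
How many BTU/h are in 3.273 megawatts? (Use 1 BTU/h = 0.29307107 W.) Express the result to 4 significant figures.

1.117 × 10^7 BTU/h

1 MW = 3.41214 × 10^6 BTU per hour.
Then 3.273 × 3.41214 × 10^6 ≈ 1.117 × 10^7 BTU/h.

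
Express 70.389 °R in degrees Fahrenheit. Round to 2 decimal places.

°R = °F + 459.67.
Applying the formula gives -389.28 °F.

-389.28 °F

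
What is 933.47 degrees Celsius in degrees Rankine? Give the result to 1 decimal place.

2171.9 degrees Rankine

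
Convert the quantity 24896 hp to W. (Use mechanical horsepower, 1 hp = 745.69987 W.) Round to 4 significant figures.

1.856 × 10^7 W

1 hp = 745.700 W.
Thus 24896 × 745.700 ≈ 1.856 × 10^7 W.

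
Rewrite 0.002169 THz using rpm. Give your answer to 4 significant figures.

1.301e+11 rpm

1 terahertz = 6.00000e+13 rpm.
Then 0.002169 × 6.00000e+13 ≈ 1.301e+11 rpm.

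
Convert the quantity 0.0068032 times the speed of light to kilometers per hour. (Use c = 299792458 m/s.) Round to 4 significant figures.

1 speed of light = 1.07925 × 10^9 km/h.
Thus 0.0068032 × 1.07925 × 10^9 ≈ 7.342 × 10^6 km/h.

7.342 × 10^6 km/h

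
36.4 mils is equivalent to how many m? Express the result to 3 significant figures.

1 mil = 2.54000 × 10^-5 meters.
36.4 × 2.54000 × 10^-5 ≈ 0.000925 m.

0.000925 meters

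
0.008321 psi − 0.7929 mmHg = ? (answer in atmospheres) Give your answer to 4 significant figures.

0.008321 psi = 0.000566210 atm and 0.7929 mmHg = 0.00104329 atm.
0.000566210 − 0.00104329 ≈ -0.0004771 atm.

-0.0004771 atm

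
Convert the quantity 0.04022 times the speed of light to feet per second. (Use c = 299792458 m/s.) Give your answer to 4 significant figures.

3.956e+7 feet per second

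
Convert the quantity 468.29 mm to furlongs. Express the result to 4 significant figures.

1 millimeter = 4.97097 × 10^-6 furlong.
Then 468.29 × 4.97097 × 10^-6 ≈ 0.002328 furlong.

0.002328 furlong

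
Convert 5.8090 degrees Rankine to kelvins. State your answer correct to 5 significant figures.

3.2272 K

°R = K × 9/5.
Applying the formula gives 3.2272 K.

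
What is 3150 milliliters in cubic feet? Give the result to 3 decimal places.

0.111 cubic feet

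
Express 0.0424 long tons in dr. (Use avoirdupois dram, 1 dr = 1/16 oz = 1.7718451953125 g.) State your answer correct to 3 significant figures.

24300 dr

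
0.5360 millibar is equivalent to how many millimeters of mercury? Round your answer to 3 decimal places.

1 mbar = 0.750062 millimeters of mercury.
0.5360 × 0.750062 ≈ 0.402 mmHg.

0.402 millimeters of mercury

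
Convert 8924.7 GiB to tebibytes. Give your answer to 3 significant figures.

8.72 tebibytes

1 GiB = 0.0009765625 TiB.
So 8924.7 × 0.0009765625 ≈ 8.72 TiB.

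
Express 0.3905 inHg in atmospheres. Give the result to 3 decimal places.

1 inch of mercury = 0.0334211 atmospheres.
Then 0.3905 × 0.0334211 ≈ 0.013 atm.

0.013 atm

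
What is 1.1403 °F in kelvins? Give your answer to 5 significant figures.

256.01 K

K = (°F + 459.67) × 5/9.
Applying the formula gives 256.01 K.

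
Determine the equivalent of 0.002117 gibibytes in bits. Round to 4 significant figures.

1 gibibyte = 8.58993 × 10^9 bit.
Thus 0.002117 × 8.58993 × 10^9 ≈ 1.818 × 10^7 bit.

1.818 × 10^7 bit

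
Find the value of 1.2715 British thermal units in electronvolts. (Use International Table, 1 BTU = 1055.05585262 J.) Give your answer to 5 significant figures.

1 British thermal unit = 6.58514e+21 electronvolts.
Then 1.2715 × 6.58514e+21 ≈ 8.3730e+21 eV.

8.3730e+21 electronvolts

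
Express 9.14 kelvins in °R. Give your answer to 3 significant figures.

°R = K × 9/5.
Applying the formula gives 16.5 °R.

16.5 °R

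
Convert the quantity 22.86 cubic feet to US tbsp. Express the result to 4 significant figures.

1 cubic foot = 1915.01 US tablespoons.
22.86 × 1915.01 ≈ 43780 US tbsp.

43780 US tablespoons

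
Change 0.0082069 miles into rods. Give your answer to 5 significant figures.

1 mile = 320.000 rod.
Thus 0.0082069 × 320.000 ≈ 2.6262 rod.

2.6262 rods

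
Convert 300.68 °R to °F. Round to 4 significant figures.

-159.0 °F

°R = °F + 459.67.
Applying the formula gives -159.0 °F.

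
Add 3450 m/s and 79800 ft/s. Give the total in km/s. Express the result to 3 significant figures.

27.8 km/s

3450 m/s = 3.45000 km/s and 79800 ft/s = 24.3230 km/s.
3.45000 + 24.3230 ≈ 27.8 km/s.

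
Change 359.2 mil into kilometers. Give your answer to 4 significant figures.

9.124e-6 km

1 mil = 2.54000e-8 km.
So 359.2 × 2.54000e-8 ≈ 9.124e-6 km.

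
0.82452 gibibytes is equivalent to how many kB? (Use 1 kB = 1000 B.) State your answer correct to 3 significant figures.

885000 kB

1 GiB = 1.07374 × 10^6 kilobytes.
Then 0.82452 × 1.07374 × 10^6 ≈ 885000 kB.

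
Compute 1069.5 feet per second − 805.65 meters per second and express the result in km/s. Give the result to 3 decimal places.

1069.5 ft/s = 0.325984 km/s and 805.65 m/s = 0.805650 km/s.
0.325984 − 0.805650 ≈ -0.480 km/s.

-0.480 km/s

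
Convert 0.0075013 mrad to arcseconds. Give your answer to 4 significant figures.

1 mrad = 206.265 arcseconds.
Then 0.0075013 × 206.265 ≈ 1.547 arcsec.

1.547 arcsec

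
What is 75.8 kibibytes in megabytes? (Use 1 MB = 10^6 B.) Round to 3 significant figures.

1 KiB = 0.00102400 MB.
So 75.8 × 0.00102400 ≈ 0.0776 MB.

0.0776 MB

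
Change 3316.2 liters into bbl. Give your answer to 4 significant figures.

1 L = 0.00628981 oil barrels.
So 3316.2 × 0.00628981 ≈ 20.86 bbl.

20.86 bbl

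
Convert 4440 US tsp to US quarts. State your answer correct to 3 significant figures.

23.1 US quarts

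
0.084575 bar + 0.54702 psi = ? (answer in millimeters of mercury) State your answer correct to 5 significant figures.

91.726 mmHg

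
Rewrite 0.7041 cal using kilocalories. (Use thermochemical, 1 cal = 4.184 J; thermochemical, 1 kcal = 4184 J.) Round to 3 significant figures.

0.000704 kcal

1 calorie = 0.00100000 kcal.
0.7041 × 0.00100000 ≈ 0.000704 kcal.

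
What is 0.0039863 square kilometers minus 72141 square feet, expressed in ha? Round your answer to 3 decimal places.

-0.272 ha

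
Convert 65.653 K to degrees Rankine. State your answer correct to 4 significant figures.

118.2 degrees Rankine

°R = K × 9/5.
Applying the formula gives 118.2 °R.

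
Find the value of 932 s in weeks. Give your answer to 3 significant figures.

0.00154 weeks

1 s = 1.65344e-6 weeks.
Then 932 × 1.65344e-6 ≈ 0.00154 wk.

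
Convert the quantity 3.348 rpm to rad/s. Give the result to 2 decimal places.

1 rpm = 0.104720 radians per second.
Then 3.348 × 0.104720 ≈ 0.35 rad/s.

0.35 rad/s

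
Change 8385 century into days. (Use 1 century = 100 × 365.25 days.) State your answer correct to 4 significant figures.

3.063e+8 days

1 century = 36525.0 d.
Thus 8385 × 36525.0 ≈ 3.063e+8 d.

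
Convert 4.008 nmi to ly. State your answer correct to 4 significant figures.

7.846 × 10^-13 ly

1 nmi = 1.95757 × 10^-13 ly.
So 4.008 × 1.95757 × 10^-13 ≈ 7.846 × 10^-13 ly.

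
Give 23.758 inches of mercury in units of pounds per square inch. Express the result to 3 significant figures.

11.7 psi

1 inch of mercury = 0.491154 psi.
So 23.758 × 0.491154 ≈ 11.7 psi.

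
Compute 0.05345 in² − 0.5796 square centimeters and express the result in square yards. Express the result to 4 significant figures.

-2.808 × 10^-5 square yards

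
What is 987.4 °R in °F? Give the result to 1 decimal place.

°R = °F + 459.67.
Applying the formula gives 527.7 °F.

527.7 °F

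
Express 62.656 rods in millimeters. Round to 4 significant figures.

315100 mm

1 rod = 5029.20 mm.
62.656 × 5029.20 ≈ 315100 mm.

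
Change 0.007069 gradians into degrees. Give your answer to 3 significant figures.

1 gradian = 0.900000 degrees.
Thus 0.007069 × 0.900000 ≈ 0.00636 °.

0.00636 degrees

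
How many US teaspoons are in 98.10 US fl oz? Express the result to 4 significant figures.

588.6 US teaspoons

1 US fluid ounce = 6.00000 US tsp.
98.10 × 6.00000 ≈ 588.6 US tsp.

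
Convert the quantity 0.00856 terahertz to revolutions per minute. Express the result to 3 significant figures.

5.14e+11 rpm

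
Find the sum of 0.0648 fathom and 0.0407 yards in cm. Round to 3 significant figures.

15.6 centimeters

0.0648 fathom = 11.8506 cm and 0.0407 yd = 3.72161 cm.
11.8506 + 3.72161 ≈ 15.6 cm.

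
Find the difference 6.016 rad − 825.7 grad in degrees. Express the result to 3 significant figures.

-398 °

6.016 rad = 344.691 ° and 825.7 grad = 743.130 °.
344.691 − 743.130 ≈ -398 °.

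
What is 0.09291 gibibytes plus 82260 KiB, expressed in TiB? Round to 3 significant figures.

0.09291 GiB = 9.07324 × 10^-5 TiB and 82260 KiB = 7.66106 × 10^-5 TiB.
9.07324 × 10^-5 + 7.66106 × 10^-5 ≈ 0.000167 TiB.

0.000167 TiB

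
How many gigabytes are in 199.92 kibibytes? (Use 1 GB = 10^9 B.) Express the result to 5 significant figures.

1 kibibyte = 1.02400e-6 GB.
So 199.92 × 1.02400e-6 ≈ 0.00020472 GB.

0.00020472 GB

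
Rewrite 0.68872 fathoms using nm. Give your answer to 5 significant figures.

1 fathom = 1.82880e+9 nanometers.
Thus 0.68872 × 1.82880e+9 ≈ 1.2595e+9 nm.

1.2595e+9 nanometers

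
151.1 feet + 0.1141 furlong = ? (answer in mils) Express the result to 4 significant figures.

2.717e+6 mil

151.1 ft = 1.81320e+6 mil and 0.1141 furlong = 903672 mil.
1.81320e+6 + 903672 ≈ 2.717e+6 mil.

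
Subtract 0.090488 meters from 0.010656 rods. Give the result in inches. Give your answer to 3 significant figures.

-1.45 inches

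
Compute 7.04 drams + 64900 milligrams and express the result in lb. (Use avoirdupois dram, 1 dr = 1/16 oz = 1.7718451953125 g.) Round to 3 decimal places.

0.171 lb

7.04 dr = 0.0275000 lb and 64900 mg = 0.143080 lb.
0.0275000 + 0.143080 ≈ 0.171 lb.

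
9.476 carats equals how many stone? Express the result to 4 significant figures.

0.0002984 st

1 ct = 3.14946e-5 st.
So 9.476 × 3.14946e-5 ≈ 0.0002984 st.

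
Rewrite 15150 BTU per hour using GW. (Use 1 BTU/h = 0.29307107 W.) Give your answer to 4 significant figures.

1 BTU per hour = 2.93071e-10 GW.
Then 15150 × 2.93071e-10 ≈ 4.440e-6 GW.

4.440e-6 gigawatts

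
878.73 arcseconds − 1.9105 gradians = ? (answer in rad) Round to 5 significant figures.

878.73 arcsec = 0.00426020 rad and 1.9105 grad = 0.0300101 rad.
0.00426020 − 0.0300101 ≈ -0.025750 rad.

-0.025750 radians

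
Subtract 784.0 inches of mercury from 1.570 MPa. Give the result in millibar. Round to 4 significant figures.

1.570 MPa = 15700.0 mbar and 784.0 inHg = 26549.3 mbar.
15700.0 − 26549.3 ≈ -10850 mbar.

-10850 mbar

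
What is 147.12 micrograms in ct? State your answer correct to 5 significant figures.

1 microgram = 5.00000e-6 ct.
Then 147.12 × 5.00000e-6 ≈ 0.00073560 ct.

0.00073560 ct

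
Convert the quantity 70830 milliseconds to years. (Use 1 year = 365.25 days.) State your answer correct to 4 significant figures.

1 ms = 3.16881 × 10^-11 years.
70830 × 3.16881 × 10^-11 ≈ 2.244 × 10^-6 yr.

2.244 × 10^-6 yr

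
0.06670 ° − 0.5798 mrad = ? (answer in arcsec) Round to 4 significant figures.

120.5 arcsec

0.06670 ° = 240.120 arcsec and 0.5798 mrad = 119.592 arcsec.
240.120 − 119.592 ≈ 120.5 arcsec.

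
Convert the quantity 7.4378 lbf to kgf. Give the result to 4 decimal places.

3.3737 kgf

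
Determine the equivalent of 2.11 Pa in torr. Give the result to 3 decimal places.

1 pascal = 0.00750062 torr.
So 2.11 × 0.00750062 ≈ 0.016 torr.

0.016 torr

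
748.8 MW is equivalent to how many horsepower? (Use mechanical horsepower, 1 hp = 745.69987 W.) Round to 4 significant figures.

1.004 × 10^6 hp

1 megawatt = 1341.02 horsepower.
So 748.8 × 1341.02 ≈ 1.004 × 10^6 hp.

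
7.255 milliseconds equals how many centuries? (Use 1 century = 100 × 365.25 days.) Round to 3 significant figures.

1 ms = 3.16881e-13 centuries.
7.255 × 3.16881e-13 ≈ 2.30e-12 century.

2.30e-12 century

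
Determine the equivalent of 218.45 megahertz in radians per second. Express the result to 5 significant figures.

1.3726e+9 rad/s

1 MHz = 6.28319e+6 radians per second.
Then 218.45 × 6.28319e+6 ≈ 1.3726e+9 rad/s.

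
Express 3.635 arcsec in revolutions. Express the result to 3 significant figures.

2.80e-6 revolutions

1 arcsec = 7.71605e-7 rev.
Then 3.635 × 7.71605e-7 ≈ 2.80e-6 rev.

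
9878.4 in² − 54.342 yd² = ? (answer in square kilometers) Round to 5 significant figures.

-3.9064e-5 km²

9878.4 in² = 6.37315e-6 km² and 54.342 yd² = 4.54368e-5 km².
6.37315e-6 − 4.54368e-5 ≈ -3.9064e-5 km².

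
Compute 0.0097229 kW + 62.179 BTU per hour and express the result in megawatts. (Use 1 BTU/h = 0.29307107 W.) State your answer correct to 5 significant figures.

2.7946 × 10^-5 megawatts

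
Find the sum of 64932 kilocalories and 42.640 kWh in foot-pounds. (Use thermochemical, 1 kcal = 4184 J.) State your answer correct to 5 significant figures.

3.1360 × 10^8 ft·lbf

64932 kcal = 2.00378 × 10^8 ft·lbf and 42.640 kWh = 1.13219 × 10^8 ft·lbf.
2.00378 × 10^8 + 1.13219 × 10^8 ≈ 3.1360 × 10^8 ft·lbf.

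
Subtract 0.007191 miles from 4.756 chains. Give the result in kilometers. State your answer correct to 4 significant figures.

4.756 chain = 0.0956755 km and 0.007191 mi = 0.0115728 km.
0.0956755 − 0.0115728 ≈ 0.08410 km.

0.08410 kilometers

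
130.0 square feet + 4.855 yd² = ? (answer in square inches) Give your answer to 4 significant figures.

25010 in²

130.0 ft² = 18720.0 in² and 4.855 yd² = 6292.08 in².
18720.0 + 6292.08 ≈ 25010 in².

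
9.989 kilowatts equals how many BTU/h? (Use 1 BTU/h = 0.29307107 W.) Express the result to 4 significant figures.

34080 BTU/h

1 kilowatt = 3412.14 BTU per hour.
Then 9.989 × 3412.14 ≈ 34080 BTU/h.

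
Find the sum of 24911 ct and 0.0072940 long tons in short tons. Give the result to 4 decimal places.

0.0137 short ton

24911 ct = 0.00549194 short ton and 0.0072940 long ton = 0.00816928 short ton.
0.00549194 + 0.00816928 ≈ 0.0137 short ton.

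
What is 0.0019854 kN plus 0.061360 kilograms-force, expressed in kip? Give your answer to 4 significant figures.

0.0019854 kN = 0.000446336 kip and 0.061360 kgf = 0.000135276 kip.
0.000446336 + 0.000135276 ≈ 0.0005816 kip.

0.0005816 kips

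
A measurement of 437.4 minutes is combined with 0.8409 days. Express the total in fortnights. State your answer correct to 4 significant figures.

0.08176 fortnights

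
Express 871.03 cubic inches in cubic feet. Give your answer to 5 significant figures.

0.50407 cubic feet

1 cubic inch = 0.000578704 cubic feet.
Then 871.03 × 0.000578704 ≈ 0.50407 ft³.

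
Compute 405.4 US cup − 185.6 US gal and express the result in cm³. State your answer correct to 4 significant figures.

-606700 cm³

405.4 US cup = 95912.9 cm³ and 185.6 US gal = 702572 cm³.
95912.9 − 702572 ≈ -606700 cm³.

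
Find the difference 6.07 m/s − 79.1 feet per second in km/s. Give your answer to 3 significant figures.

6.07 m/s = 0.00607000 km/s and 79.1 ft/s = 0.0241097 km/s.
0.00607000 − 0.0241097 ≈ -0.0180 km/s.

-0.0180 km/s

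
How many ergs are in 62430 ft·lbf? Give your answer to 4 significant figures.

8.464e+11 ergs

1 foot-pound = 1.35582e+7 erg.
62430 × 1.35582e+7 ≈ 8.464e+11 erg.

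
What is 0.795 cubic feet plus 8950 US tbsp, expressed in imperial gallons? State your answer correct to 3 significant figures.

0.795 ft³ = 4.95192 imp gal and 8950 US tbsp = 29.1111 imp gal.
4.95192 + 29.1111 ≈ 34.1 imp gal.

34.1 imperial gallons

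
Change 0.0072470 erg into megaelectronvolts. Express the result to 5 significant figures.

1 erg = 624151 MeV.
Then 0.0072470 × 624151 ≈ 4523.2 MeV.

4523.2 MeV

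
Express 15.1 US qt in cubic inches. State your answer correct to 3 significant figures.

1 US qt = 57.7500 cubic inches.
Thus 15.1 × 57.7500 ≈ 872 in³.

872 cubic inches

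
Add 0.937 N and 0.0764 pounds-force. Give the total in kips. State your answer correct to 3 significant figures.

0.000287 kip

0.937 N = 0.000210646 kip and 0.0764 lbf = 7.64000e-5 kip.
0.000210646 + 7.64000e-5 ≈ 0.000287 kip.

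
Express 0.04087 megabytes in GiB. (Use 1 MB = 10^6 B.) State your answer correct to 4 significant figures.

3.806 × 10^-5 GiB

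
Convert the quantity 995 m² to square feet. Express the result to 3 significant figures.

1 square meter = 10.7639 ft².
So 995 × 10.7639 ≈ 10700 ft².

10700 square feet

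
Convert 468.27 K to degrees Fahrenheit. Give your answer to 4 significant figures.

383.2 °F

K = (°F + 459.67) × 5/9.
Applying the formula gives 383.2 °F.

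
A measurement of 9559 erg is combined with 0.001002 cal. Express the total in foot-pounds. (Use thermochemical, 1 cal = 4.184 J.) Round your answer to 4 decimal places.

0.0038 foot-pounds

9559 erg = 0.000705036 ft·lbf and 0.001002 cal = 0.00309213 ft·lbf.
0.000705036 + 0.00309213 ≈ 0.0038 ft·lbf.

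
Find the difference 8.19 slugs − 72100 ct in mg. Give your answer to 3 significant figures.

1.05e+8 milligrams

8.19 slug = 1.19524e+8 mg and 72100 ct = 1.44200e+7 mg.
1.19524e+8 − 1.44200e+7 ≈ 1.05e+8 mg.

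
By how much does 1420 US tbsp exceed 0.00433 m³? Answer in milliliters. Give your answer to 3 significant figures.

16700 mL

1420 US tbsp = 20997.2 mL and 0.00433 m³ = 4330.00 mL.
20997.2 − 4330.00 ≈ 16700 mL.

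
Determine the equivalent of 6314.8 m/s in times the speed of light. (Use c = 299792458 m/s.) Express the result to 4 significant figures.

1 m/s = 3.33564e-9 c.
Then 6314.8 × 3.33564e-9 ≈ 2.106e-5 c.

2.106e-5 times the speed of light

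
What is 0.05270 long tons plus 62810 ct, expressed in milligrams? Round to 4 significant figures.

0.05270 long ton = 5.35457e+7 mg and 62810 ct = 1.25620e+7 mg.
5.35457e+7 + 1.25620e+7 ≈ 6.611e+7 mg.

6.611e+7 mg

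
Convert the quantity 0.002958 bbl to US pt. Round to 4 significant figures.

0.9939 US pints

1 oil barrel = 336.000 US pints.
0.002958 × 336.000 ≈ 0.9939 US pt.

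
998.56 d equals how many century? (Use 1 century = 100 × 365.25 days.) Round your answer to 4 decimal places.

1 d = 2.73785 × 10^-5 centuries.
So 998.56 × 2.73785 × 10^-5 ≈ 0.0273 century.

0.0273 centuries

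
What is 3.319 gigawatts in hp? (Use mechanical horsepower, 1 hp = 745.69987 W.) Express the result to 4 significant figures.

1 GW = 1.34102 × 10^6 hp.
Thus 3.319 × 1.34102 × 10^6 ≈ 4.451 × 10^6 hp.

4.451 × 10^6 horsepower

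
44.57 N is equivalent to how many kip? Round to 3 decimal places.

1 N = 0.000224809 kip.
Thus 44.57 × 0.000224809 ≈ 0.010 kip.

0.010 kip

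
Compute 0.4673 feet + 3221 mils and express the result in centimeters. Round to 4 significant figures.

0.4673 ft = 14.2433 cm and 3221 mil = 8.18134 cm.
14.2433 + 8.18134 ≈ 22.42 cm.

22.42 centimeters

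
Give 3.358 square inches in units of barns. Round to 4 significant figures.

2.166e+25 barn

1 in² = 6.45160e+24 barn.
Then 3.358 × 6.45160e+24 ≈ 2.166e+25 barn.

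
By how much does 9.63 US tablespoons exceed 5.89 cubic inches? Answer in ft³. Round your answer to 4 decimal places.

0.0016 cubic feet

9.63 US tbsp = 0.00502869 ft³ and 5.89 in³ = 0.00340856 ft³.
0.00502869 − 0.00340856 ≈ 0.0016 ft³.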